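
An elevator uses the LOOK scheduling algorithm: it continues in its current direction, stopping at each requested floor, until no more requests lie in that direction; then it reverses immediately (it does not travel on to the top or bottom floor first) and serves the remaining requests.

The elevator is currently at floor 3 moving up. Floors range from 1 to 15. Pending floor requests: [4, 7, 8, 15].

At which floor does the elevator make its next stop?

Current floor: 3, direction: up
Requests above: [4, 7, 8, 15]
Requests below: []
Moving up and requests lie above → nearest above is min([4, 7, 8, 15]) = 4

Answer: 4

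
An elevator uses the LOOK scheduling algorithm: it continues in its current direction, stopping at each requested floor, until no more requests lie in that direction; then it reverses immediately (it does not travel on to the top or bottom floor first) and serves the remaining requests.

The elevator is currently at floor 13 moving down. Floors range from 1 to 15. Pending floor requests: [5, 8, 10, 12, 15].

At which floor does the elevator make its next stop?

Current floor: 13, direction: down
Requests above: [15]
Requests below: [5, 8, 10, 12]
Moving down and requests lie below → nearest below is max([5, 8, 10, 12]) = 12

Answer: 12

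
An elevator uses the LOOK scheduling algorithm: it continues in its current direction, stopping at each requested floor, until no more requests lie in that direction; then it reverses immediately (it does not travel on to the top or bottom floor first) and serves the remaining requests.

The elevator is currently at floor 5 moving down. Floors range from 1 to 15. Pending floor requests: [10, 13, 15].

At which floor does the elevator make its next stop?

Current floor: 5, direction: down
Requests above: [10, 13, 15]
Requests below: []
Moving down but no requests below → reverse; nearest above is min([10, 13, 15]) = 10

Answer: 10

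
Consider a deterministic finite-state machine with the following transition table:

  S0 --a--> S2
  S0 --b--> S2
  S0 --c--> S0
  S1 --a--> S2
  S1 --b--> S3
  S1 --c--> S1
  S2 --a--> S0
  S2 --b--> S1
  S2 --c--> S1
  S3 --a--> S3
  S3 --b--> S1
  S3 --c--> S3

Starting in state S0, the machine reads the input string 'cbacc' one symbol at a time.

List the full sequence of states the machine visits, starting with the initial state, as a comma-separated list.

Answer: S0, S0, S2, S0, S0, S0

Derivation:
Start: S0
  read 'c': S0 --c--> S0
  read 'b': S0 --b--> S2
  read 'a': S2 --a--> S0
  read 'c': S0 --c--> S0
  read 'c': S0 --c--> S0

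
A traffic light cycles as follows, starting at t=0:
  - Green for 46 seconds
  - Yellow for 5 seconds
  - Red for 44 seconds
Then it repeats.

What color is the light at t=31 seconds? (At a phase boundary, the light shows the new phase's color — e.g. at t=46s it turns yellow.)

Answer: green

Derivation:
Cycle length = 46 + 5 + 44 = 95s
t = 31, phase_t = 31 mod 95 = 31
31 < 46 (green end) → GREEN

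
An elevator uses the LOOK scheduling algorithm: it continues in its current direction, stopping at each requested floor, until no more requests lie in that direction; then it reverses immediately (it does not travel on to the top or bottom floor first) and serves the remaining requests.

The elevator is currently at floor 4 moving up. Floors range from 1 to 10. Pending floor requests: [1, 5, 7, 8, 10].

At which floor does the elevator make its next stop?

Answer: 5

Derivation:
Current floor: 4, direction: up
Requests above: [5, 7, 8, 10]
Requests below: [1]
Moving up and requests lie above → nearest above is min([5, 7, 8, 10]) = 5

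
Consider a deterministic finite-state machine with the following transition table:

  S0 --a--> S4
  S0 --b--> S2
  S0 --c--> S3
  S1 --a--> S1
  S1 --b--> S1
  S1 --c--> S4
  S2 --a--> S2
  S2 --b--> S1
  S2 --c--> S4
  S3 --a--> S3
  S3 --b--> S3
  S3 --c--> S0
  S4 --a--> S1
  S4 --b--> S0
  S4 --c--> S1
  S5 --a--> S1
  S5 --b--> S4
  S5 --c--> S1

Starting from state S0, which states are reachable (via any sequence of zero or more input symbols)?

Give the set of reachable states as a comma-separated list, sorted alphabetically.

Answer: S0, S1, S2, S3, S4

Derivation:
BFS from S0:
  visit S0: S0--a-->S4 (new), S0--b-->S2 (new), S0--c-->S3 (new)
  visit S4: S4--a-->S1 (new), S4--b-->S0 (seen), S4--c-->S1 (seen)
  visit S2: S2--a-->S2 (seen), S2--b-->S1 (seen), S2--c-->S4 (seen)
  visit S3: S3--a-->S3 (seen), S3--b-->S3 (seen), S3--c-->S0 (seen)
  visit S1: S1--a-->S1 (seen), S1--b-->S1 (seen), S1--c-->S4 (seen)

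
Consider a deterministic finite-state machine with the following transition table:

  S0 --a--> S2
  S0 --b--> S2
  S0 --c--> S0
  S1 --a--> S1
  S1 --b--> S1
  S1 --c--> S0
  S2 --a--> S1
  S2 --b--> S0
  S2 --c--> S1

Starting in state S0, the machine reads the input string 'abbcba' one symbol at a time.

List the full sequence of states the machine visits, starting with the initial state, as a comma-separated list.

Start: S0
  read 'a': S0 --a--> S2
  read 'b': S2 --b--> S0
  read 'b': S0 --b--> S2
  read 'c': S2 --c--> S1
  read 'b': S1 --b--> S1
  read 'a': S1 --a--> S1

Answer: S0, S2, S0, S2, S1, S1, S1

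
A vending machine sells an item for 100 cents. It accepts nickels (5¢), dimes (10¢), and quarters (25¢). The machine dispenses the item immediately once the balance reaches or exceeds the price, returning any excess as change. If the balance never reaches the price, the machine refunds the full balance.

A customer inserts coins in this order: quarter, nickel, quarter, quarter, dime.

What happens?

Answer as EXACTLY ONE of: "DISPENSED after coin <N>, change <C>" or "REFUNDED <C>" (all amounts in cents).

Answer: REFUNDED 90

Derivation:
Price: 100¢
Coin 1 (quarter, 25¢): balance = 25¢
Coin 2 (nickel, 5¢): balance = 30¢
Coin 3 (quarter, 25¢): balance = 55¢
Coin 4 (quarter, 25¢): balance = 80¢
Coin 5 (dime, 10¢): balance = 90¢
All coins inserted, balance 90¢ < price 100¢ → REFUND 90¢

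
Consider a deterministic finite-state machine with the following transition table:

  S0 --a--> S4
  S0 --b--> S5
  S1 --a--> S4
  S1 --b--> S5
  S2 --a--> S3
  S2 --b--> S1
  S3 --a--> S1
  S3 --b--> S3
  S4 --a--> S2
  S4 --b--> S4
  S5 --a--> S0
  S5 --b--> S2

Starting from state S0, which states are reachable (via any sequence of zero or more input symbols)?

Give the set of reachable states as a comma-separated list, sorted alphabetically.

Answer: S0, S1, S2, S3, S4, S5

Derivation:
BFS from S0:
  visit S0: S0--a-->S4 (new), S0--b-->S5 (new)
  visit S4: S4--a-->S2 (new), S4--b-->S4 (seen)
  visit S5: S5--a-->S0 (seen), S5--b-->S2 (seen)
  visit S2: S2--a-->S3 (new), S2--b-->S1 (new)
  visit S3: S3--a-->S1 (seen), S3--b-->S3 (seen)
  visit S1: S1--a-->S4 (seen), S1--b-->S5 (seen)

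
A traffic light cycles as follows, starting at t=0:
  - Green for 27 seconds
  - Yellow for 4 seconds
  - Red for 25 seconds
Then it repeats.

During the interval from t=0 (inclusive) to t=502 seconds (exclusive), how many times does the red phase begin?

Cycle = 27+4+25 = 56s
red phase starts at t = k*56 + 31 for k=0,1,2,...
Need k*56+31 < 502 → k < 8.411
k ∈ {0, ..., 8} → 9 starts

Answer: 9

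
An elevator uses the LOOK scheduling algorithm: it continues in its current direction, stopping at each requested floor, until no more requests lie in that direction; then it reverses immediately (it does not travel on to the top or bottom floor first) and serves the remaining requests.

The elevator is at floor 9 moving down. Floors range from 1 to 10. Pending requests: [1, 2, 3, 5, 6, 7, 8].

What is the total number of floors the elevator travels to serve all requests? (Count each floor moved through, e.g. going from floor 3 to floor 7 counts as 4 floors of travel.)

Answer: 8

Derivation:
Start at floor 9 moving down, LOOK stop order: [8, 7, 6, 5, 3, 2, 1]
  9 → 8: |8-9| = 1, total = 1
  8 → 7: |7-8| = 1, total = 2
  7 → 6: |6-7| = 1, total = 3
  6 → 5: |5-6| = 1, total = 4
  5 → 3: |3-5| = 2, total = 6
  3 → 2: |2-3| = 1, total = 7
  2 → 1: |1-2| = 1, total = 8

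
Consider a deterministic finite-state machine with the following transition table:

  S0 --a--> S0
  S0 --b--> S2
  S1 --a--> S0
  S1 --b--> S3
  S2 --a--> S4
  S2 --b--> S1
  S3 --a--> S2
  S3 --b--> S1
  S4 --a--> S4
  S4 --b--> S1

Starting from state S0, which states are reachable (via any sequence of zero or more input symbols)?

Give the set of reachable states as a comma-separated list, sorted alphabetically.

Answer: S0, S1, S2, S3, S4

Derivation:
BFS from S0:
  visit S0: S0--a-->S0 (seen), S0--b-->S2 (new)
  visit S2: S2--a-->S4 (new), S2--b-->S1 (new)
  visit S4: S4--a-->S4 (seen), S4--b-->S1 (seen)
  visit S1: S1--a-->S0 (seen), S1--b-->S3 (new)
  visit S3: S3--a-->S2 (seen), S3--b-->S1 (seen)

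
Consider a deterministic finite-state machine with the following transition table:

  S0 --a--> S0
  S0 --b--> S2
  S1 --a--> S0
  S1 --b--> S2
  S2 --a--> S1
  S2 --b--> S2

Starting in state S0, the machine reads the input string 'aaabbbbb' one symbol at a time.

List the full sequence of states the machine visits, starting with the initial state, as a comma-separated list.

Answer: S0, S0, S0, S0, S2, S2, S2, S2, S2

Derivation:
Start: S0
  read 'a': S0 --a--> S0
  read 'a': S0 --a--> S0
  read 'a': S0 --a--> S0
  read 'b': S0 --b--> S2
  read 'b': S2 --b--> S2
  read 'b': S2 --b--> S2
  read 'b': S2 --b--> S2
  read 'b': S2 --b--> S2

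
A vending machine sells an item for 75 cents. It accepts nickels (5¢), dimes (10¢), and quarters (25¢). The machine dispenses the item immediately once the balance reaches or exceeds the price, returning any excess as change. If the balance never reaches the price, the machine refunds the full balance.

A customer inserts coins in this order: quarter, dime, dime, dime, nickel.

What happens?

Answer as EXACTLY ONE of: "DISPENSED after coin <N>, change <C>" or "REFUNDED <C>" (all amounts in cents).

Price: 75¢
Coin 1 (quarter, 25¢): balance = 25¢
Coin 2 (dime, 10¢): balance = 35¢
Coin 3 (dime, 10¢): balance = 45¢
Coin 4 (dime, 10¢): balance = 55¢
Coin 5 (nickel, 5¢): balance = 60¢
All coins inserted, balance 60¢ < price 75¢ → REFUND 60¢

Answer: REFUNDED 60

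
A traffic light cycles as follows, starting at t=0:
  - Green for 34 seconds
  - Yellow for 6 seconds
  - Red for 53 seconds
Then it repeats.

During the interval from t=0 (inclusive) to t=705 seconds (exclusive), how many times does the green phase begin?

Answer: 8

Derivation:
Cycle = 34+6+53 = 93s
green phase starts at t = k*93 + 0 for k=0,1,2,...
Need k*93+0 < 705 → k < 7.581
k ∈ {0, ..., 7} → 8 starts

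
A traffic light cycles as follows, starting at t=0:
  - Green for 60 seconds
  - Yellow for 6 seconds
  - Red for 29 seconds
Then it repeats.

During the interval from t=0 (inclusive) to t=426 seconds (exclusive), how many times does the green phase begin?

Answer: 5

Derivation:
Cycle = 60+6+29 = 95s
green phase starts at t = k*95 + 0 for k=0,1,2,...
Need k*95+0 < 426 → k < 4.484
k ∈ {0, ..., 4} → 5 starts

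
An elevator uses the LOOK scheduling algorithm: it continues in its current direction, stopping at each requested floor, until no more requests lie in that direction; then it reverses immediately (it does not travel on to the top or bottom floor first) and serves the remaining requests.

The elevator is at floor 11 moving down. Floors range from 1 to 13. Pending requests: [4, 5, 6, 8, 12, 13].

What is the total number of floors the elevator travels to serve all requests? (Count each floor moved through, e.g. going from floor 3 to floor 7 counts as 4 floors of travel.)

Start at floor 11 moving down, LOOK stop order: [8, 6, 5, 4, 12, 13]
  11 → 8: |8-11| = 3, total = 3
  8 → 6: |6-8| = 2, total = 5
  6 → 5: |5-6| = 1, total = 6
  5 → 4: |4-5| = 1, total = 7
  4 → 12: |12-4| = 8, total = 15
  12 → 13: |13-12| = 1, total = 16

Answer: 16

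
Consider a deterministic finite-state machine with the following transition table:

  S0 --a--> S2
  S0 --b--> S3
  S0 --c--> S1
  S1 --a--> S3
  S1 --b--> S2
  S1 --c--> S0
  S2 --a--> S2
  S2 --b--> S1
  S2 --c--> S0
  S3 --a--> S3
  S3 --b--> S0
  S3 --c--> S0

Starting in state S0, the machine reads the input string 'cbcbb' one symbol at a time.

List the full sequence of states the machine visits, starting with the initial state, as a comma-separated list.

Start: S0
  read 'c': S0 --c--> S1
  read 'b': S1 --b--> S2
  read 'c': S2 --c--> S0
  read 'b': S0 --b--> S3
  read 'b': S3 --b--> S0

Answer: S0, S1, S2, S0, S3, S0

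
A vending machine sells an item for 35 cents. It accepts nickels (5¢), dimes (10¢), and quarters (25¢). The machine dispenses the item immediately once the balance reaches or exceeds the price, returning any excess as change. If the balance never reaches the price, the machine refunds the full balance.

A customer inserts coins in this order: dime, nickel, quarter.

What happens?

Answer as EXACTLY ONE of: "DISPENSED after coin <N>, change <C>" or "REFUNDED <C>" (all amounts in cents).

Answer: DISPENSED after coin 3, change 5

Derivation:
Price: 35¢
Coin 1 (dime, 10¢): balance = 10¢
Coin 2 (nickel, 5¢): balance = 15¢
Coin 3 (quarter, 25¢): balance = 40¢
  → balance >= price → DISPENSE, change = 40 - 35 = 5¢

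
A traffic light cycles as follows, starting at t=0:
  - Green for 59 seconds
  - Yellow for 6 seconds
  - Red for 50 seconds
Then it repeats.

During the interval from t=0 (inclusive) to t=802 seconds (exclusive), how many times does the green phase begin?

Answer: 7

Derivation:
Cycle = 59+6+50 = 115s
green phase starts at t = k*115 + 0 for k=0,1,2,...
Need k*115+0 < 802 → k < 6.974
k ∈ {0, ..., 6} → 7 starts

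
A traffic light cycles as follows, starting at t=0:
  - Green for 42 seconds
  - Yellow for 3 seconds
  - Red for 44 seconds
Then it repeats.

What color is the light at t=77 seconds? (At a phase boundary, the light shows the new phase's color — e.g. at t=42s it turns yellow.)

Answer: red

Derivation:
Cycle length = 42 + 3 + 44 = 89s
t = 77, phase_t = 77 mod 89 = 77
77 >= 45 → RED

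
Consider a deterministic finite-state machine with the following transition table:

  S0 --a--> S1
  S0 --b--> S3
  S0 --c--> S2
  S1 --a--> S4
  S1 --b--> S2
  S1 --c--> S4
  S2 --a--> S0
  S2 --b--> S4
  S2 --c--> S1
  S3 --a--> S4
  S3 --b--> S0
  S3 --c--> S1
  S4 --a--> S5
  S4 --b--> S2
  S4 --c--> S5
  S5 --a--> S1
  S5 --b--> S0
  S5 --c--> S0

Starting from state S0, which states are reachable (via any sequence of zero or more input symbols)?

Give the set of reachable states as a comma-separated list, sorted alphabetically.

BFS from S0:
  visit S0: S0--a-->S1 (new), S0--b-->S3 (new), S0--c-->S2 (new)
  visit S1: S1--a-->S4 (new), S1--b-->S2 (seen), S1--c-->S4 (seen)
  visit S3: S3--a-->S4 (seen), S3--b-->S0 (seen), S3--c-->S1 (seen)
  visit S2: S2--a-->S0 (seen), S2--b-->S4 (seen), S2--c-->S1 (seen)
  visit S4: S4--a-->S5 (new), S4--b-->S2 (seen), S4--c-->S5 (seen)
  visit S5: S5--a-->S1 (seen), S5--b-->S0 (seen), S5--c-->S0 (seen)

Answer: S0, S1, S2, S3, S4, S5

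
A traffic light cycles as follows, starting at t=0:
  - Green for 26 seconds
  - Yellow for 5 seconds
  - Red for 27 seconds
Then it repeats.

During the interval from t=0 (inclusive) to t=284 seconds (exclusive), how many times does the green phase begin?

Cycle = 26+5+27 = 58s
green phase starts at t = k*58 + 0 for k=0,1,2,...
Need k*58+0 < 284 → k < 4.897
k ∈ {0, ..., 4} → 5 starts

Answer: 5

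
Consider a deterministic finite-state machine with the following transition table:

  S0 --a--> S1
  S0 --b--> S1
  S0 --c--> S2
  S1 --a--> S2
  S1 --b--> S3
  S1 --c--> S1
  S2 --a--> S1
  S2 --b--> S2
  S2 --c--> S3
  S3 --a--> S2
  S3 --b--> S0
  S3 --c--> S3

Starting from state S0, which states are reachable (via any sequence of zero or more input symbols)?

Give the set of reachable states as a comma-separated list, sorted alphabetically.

BFS from S0:
  visit S0: S0--a-->S1 (new), S0--b-->S1 (seen), S0--c-->S2 (new)
  visit S1: S1--a-->S2 (seen), S1--b-->S3 (new), S1--c-->S1 (seen)
  visit S2: S2--a-->S1 (seen), S2--b-->S2 (seen), S2--c-->S3 (seen)
  visit S3: S3--a-->S2 (seen), S3--b-->S0 (seen), S3--c-->S3 (seen)

Answer: S0, S1, S2, S3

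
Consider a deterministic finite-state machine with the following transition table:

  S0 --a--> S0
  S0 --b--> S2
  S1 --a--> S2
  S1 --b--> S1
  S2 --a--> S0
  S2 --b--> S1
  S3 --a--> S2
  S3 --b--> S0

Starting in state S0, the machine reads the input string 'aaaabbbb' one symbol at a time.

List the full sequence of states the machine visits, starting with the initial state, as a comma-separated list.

Start: S0
  read 'a': S0 --a--> S0
  read 'a': S0 --a--> S0
  read 'a': S0 --a--> S0
  read 'a': S0 --a--> S0
  read 'b': S0 --b--> S2
  read 'b': S2 --b--> S1
  read 'b': S1 --b--> S1
  read 'b': S1 --b--> S1

Answer: S0, S0, S0, S0, S0, S2, S1, S1, S1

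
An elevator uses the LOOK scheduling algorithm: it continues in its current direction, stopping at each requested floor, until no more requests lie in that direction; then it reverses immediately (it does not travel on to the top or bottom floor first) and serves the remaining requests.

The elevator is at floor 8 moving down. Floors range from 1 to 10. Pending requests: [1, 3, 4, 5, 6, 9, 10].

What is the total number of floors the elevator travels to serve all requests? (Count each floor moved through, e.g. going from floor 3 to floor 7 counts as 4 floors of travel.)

Answer: 16

Derivation:
Start at floor 8 moving down, LOOK stop order: [6, 5, 4, 3, 1, 9, 10]
  8 → 6: |6-8| = 2, total = 2
  6 → 5: |5-6| = 1, total = 3
  5 → 4: |4-5| = 1, total = 4
  4 → 3: |3-4| = 1, total = 5
  3 → 1: |1-3| = 2, total = 7
  1 → 9: |9-1| = 8, total = 15
  9 → 10: |10-9| = 1, total = 16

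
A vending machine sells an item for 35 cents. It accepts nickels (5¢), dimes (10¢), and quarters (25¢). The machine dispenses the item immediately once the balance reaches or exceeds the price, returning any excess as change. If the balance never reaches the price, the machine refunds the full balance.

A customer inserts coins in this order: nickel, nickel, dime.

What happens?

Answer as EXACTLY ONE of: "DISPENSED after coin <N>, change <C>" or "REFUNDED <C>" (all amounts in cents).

Price: 35¢
Coin 1 (nickel, 5¢): balance = 5¢
Coin 2 (nickel, 5¢): balance = 10¢
Coin 3 (dime, 10¢): balance = 20¢
All coins inserted, balance 20¢ < price 35¢ → REFUND 20¢

Answer: REFUNDED 20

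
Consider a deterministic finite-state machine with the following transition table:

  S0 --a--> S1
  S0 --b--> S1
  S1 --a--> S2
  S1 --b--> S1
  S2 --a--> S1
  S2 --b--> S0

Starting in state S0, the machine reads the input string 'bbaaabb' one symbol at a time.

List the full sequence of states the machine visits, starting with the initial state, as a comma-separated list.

Answer: S0, S1, S1, S2, S1, S2, S0, S1

Derivation:
Start: S0
  read 'b': S0 --b--> S1
  read 'b': S1 --b--> S1
  read 'a': S1 --a--> S2
  read 'a': S2 --a--> S1
  read 'a': S1 --a--> S2
  read 'b': S2 --b--> S0
  read 'b': S0 --b--> S1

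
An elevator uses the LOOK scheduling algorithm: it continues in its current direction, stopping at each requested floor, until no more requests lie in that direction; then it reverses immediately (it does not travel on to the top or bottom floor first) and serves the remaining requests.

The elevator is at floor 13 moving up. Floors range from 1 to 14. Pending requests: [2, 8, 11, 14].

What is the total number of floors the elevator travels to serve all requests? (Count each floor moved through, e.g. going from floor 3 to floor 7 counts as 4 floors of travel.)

Start at floor 13 moving up, LOOK stop order: [14, 11, 8, 2]
  13 → 14: |14-13| = 1, total = 1
  14 → 11: |11-14| = 3, total = 4
  11 → 8: |8-11| = 3, total = 7
  8 → 2: |2-8| = 6, total = 13

Answer: 13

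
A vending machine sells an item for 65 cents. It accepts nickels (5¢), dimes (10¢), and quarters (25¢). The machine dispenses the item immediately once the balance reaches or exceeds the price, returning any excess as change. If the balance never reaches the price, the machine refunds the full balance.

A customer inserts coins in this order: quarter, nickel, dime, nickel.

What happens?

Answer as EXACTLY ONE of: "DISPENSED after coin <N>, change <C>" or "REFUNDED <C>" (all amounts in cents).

Price: 65¢
Coin 1 (quarter, 25¢): balance = 25¢
Coin 2 (nickel, 5¢): balance = 30¢
Coin 3 (dime, 10¢): balance = 40¢
Coin 4 (nickel, 5¢): balance = 45¢
All coins inserted, balance 45¢ < price 65¢ → REFUND 45¢

Answer: REFUNDED 45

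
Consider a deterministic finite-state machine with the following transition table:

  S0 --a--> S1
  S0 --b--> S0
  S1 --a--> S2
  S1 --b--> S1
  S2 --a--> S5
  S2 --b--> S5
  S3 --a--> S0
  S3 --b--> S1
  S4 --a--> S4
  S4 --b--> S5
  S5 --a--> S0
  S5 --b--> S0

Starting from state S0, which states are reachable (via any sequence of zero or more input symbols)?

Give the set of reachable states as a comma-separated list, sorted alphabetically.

BFS from S0:
  visit S0: S0--a-->S1 (new), S0--b-->S0 (seen)
  visit S1: S1--a-->S2 (new), S1--b-->S1 (seen)
  visit S2: S2--a-->S5 (new), S2--b-->S5 (seen)
  visit S5: S5--a-->S0 (seen), S5--b-->S0 (seen)

Answer: S0, S1, S2, S5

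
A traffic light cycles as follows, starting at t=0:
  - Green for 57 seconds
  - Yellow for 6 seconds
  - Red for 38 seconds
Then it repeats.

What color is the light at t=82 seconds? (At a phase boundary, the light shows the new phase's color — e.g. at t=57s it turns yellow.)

Cycle length = 57 + 6 + 38 = 101s
t = 82, phase_t = 82 mod 101 = 82
82 >= 63 → RED

Answer: red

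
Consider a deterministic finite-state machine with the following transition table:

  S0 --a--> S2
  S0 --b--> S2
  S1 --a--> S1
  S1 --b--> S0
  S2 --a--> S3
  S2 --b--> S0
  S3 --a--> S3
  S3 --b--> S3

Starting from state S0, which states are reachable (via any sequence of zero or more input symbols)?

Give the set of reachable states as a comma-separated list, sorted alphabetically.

BFS from S0:
  visit S0: S0--a-->S2 (new), S0--b-->S2 (seen)
  visit S2: S2--a-->S3 (new), S2--b-->S0 (seen)
  visit S3: S3--a-->S3 (seen), S3--b-->S3 (seen)

Answer: S0, S2, S3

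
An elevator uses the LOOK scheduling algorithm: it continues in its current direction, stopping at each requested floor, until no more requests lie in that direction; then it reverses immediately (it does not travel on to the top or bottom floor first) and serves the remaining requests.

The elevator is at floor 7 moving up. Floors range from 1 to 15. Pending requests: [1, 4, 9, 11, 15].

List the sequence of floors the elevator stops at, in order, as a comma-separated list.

Answer: 9, 11, 15, 4, 1

Derivation:
Current: 7, moving UP
Serve above first (ascending): [9, 11, 15]
Then reverse, serve below (descending): [4, 1]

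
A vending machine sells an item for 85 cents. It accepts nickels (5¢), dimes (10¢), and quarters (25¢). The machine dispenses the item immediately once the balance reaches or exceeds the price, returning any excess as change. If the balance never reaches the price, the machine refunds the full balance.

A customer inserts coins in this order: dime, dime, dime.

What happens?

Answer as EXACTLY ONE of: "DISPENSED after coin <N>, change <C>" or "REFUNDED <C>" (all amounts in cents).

Answer: REFUNDED 30

Derivation:
Price: 85¢
Coin 1 (dime, 10¢): balance = 10¢
Coin 2 (dime, 10¢): balance = 20¢
Coin 3 (dime, 10¢): balance = 30¢
All coins inserted, balance 30¢ < price 85¢ → REFUND 30¢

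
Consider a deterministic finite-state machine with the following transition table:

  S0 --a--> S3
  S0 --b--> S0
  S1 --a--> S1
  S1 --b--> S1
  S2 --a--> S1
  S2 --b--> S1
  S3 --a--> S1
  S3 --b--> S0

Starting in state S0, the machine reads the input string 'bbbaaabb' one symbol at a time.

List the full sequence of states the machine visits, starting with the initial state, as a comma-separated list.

Answer: S0, S0, S0, S0, S3, S1, S1, S1, S1

Derivation:
Start: S0
  read 'b': S0 --b--> S0
  read 'b': S0 --b--> S0
  read 'b': S0 --b--> S0
  read 'a': S0 --a--> S3
  read 'a': S3 --a--> S1
  read 'a': S1 --a--> S1
  read 'b': S1 --b--> S1
  read 'b': S1 --b--> S1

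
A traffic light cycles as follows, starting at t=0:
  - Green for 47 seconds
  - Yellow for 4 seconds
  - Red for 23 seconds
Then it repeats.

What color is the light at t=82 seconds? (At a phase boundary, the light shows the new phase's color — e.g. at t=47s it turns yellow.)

Cycle length = 47 + 4 + 23 = 74s
t = 82, phase_t = 82 mod 74 = 8
8 < 47 (green end) → GREEN

Answer: green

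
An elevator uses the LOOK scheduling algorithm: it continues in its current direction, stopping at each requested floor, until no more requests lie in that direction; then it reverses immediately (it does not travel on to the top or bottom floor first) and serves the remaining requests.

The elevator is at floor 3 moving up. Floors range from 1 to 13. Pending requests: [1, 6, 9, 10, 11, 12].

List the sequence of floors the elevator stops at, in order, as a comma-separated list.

Current: 3, moving UP
Serve above first (ascending): [6, 9, 10, 11, 12]
Then reverse, serve below (descending): [1]

Answer: 6, 9, 10, 11, 12, 1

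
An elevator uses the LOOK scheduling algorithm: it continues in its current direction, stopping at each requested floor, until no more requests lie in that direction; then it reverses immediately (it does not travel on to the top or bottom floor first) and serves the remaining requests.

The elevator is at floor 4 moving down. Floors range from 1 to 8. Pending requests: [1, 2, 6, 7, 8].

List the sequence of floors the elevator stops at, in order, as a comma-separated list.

Current: 4, moving DOWN
Serve below first (descending): [2, 1]
Then reverse, serve above (ascending): [6, 7, 8]

Answer: 2, 1, 6, 7, 8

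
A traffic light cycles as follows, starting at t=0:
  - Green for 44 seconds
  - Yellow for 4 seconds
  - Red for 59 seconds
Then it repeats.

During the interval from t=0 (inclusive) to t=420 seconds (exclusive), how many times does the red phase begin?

Answer: 4

Derivation:
Cycle = 44+4+59 = 107s
red phase starts at t = k*107 + 48 for k=0,1,2,...
Need k*107+48 < 420 → k < 3.477
k ∈ {0, ..., 3} → 4 starts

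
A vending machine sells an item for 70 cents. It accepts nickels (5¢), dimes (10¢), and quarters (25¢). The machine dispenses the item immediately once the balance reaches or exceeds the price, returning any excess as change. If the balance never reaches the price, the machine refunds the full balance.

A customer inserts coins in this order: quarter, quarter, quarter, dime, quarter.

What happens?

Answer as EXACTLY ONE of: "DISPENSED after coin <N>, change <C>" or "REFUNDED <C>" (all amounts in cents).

Price: 70¢
Coin 1 (quarter, 25¢): balance = 25¢
Coin 2 (quarter, 25¢): balance = 50¢
Coin 3 (quarter, 25¢): balance = 75¢
  → balance >= price → DISPENSE, change = 75 - 70 = 5¢

Answer: DISPENSED after coin 3, change 5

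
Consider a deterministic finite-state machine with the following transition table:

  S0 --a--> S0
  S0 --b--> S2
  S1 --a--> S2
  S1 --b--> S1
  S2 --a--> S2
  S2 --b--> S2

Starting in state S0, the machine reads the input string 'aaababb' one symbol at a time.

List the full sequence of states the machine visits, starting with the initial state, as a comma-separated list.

Start: S0
  read 'a': S0 --a--> S0
  read 'a': S0 --a--> S0
  read 'a': S0 --a--> S0
  read 'b': S0 --b--> S2
  read 'a': S2 --a--> S2
  read 'b': S2 --b--> S2
  read 'b': S2 --b--> S2

Answer: S0, S0, S0, S0, S2, S2, S2, S2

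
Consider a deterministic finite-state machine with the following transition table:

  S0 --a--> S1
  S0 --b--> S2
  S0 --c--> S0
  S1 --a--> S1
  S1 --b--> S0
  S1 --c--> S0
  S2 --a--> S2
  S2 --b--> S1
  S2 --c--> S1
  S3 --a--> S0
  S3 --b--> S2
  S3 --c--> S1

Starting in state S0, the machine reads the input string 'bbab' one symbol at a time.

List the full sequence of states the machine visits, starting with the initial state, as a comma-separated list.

Start: S0
  read 'b': S0 --b--> S2
  read 'b': S2 --b--> S1
  read 'a': S1 --a--> S1
  read 'b': S1 --b--> S0

Answer: S0, S2, S1, S1, S0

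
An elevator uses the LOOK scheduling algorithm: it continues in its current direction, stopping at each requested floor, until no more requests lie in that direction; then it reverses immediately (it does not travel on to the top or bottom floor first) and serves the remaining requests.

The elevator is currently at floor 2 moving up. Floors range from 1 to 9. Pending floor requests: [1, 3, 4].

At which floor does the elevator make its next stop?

Answer: 3

Derivation:
Current floor: 2, direction: up
Requests above: [3, 4]
Requests below: [1]
Moving up and requests lie above → nearest above is min([3, 4]) = 3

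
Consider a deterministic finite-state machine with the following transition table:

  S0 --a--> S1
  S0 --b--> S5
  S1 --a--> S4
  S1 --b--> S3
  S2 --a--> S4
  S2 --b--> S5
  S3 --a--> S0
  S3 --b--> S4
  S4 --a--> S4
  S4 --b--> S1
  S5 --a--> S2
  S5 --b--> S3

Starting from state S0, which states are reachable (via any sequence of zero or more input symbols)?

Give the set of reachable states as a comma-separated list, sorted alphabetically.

Answer: S0, S1, S2, S3, S4, S5

Derivation:
BFS from S0:
  visit S0: S0--a-->S1 (new), S0--b-->S5 (new)
  visit S1: S1--a-->S4 (new), S1--b-->S3 (new)
  visit S5: S5--a-->S2 (new), S5--b-->S3 (seen)
  visit S4: S4--a-->S4 (seen), S4--b-->S1 (seen)
  visit S3: S3--a-->S0 (seen), S3--b-->S4 (seen)
  visit S2: S2--a-->S4 (seen), S2--b-->S5 (seen)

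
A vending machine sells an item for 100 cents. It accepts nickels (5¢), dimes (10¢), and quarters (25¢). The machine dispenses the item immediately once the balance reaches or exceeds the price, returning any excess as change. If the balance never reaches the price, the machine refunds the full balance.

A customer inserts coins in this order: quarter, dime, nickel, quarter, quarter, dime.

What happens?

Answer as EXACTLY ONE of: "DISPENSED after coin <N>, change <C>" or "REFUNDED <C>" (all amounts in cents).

Answer: DISPENSED after coin 6, change 0

Derivation:
Price: 100¢
Coin 1 (quarter, 25¢): balance = 25¢
Coin 2 (dime, 10¢): balance = 35¢
Coin 3 (nickel, 5¢): balance = 40¢
Coin 4 (quarter, 25¢): balance = 65¢
Coin 5 (quarter, 25¢): balance = 90¢
Coin 6 (dime, 10¢): balance = 100¢
  → balance >= price → DISPENSE, change = 100 - 100 = 0¢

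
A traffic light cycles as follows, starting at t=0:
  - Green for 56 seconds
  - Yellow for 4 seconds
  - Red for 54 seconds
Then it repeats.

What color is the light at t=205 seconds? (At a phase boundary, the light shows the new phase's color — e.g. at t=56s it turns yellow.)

Cycle length = 56 + 4 + 54 = 114s
t = 205, phase_t = 205 mod 114 = 91
91 >= 60 → RED

Answer: red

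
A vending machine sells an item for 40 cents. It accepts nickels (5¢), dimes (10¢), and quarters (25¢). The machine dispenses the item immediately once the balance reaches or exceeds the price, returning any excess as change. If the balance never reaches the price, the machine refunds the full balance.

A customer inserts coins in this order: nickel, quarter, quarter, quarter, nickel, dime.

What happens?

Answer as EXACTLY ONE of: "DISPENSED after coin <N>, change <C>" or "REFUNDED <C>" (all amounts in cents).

Price: 40¢
Coin 1 (nickel, 5¢): balance = 5¢
Coin 2 (quarter, 25¢): balance = 30¢
Coin 3 (quarter, 25¢): balance = 55¢
  → balance >= price → DISPENSE, change = 55 - 40 = 15¢

Answer: DISPENSED after coin 3, change 15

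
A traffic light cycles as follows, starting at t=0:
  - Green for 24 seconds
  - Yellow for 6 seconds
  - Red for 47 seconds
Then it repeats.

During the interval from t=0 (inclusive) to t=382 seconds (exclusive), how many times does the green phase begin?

Answer: 5

Derivation:
Cycle = 24+6+47 = 77s
green phase starts at t = k*77 + 0 for k=0,1,2,...
Need k*77+0 < 382 → k < 4.961
k ∈ {0, ..., 4} → 5 starts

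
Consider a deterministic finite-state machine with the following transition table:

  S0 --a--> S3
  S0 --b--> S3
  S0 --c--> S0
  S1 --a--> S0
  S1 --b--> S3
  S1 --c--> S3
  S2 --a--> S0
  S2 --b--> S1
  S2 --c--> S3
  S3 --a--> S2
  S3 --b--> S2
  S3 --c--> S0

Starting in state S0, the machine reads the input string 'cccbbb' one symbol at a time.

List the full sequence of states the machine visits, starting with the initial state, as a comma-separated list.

Answer: S0, S0, S0, S0, S3, S2, S1

Derivation:
Start: S0
  read 'c': S0 --c--> S0
  read 'c': S0 --c--> S0
  read 'c': S0 --c--> S0
  read 'b': S0 --b--> S3
  read 'b': S3 --b--> S2
  read 'b': S2 --b--> S1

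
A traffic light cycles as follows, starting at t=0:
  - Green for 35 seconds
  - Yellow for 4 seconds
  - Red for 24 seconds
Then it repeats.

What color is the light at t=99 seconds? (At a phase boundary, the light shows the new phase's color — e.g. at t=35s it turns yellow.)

Answer: yellow

Derivation:
Cycle length = 35 + 4 + 24 = 63s
t = 99, phase_t = 99 mod 63 = 36
35 <= 36 < 39 (yellow end) → YELLOW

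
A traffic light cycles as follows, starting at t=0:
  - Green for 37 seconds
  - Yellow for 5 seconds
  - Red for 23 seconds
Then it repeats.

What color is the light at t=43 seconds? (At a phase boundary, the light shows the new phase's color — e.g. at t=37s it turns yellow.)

Cycle length = 37 + 5 + 23 = 65s
t = 43, phase_t = 43 mod 65 = 43
43 >= 42 → RED

Answer: red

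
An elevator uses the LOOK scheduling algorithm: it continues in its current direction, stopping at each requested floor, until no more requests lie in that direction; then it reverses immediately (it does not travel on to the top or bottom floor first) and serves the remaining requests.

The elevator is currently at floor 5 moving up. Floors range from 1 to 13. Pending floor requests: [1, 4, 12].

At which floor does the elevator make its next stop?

Answer: 12

Derivation:
Current floor: 5, direction: up
Requests above: [12]
Requests below: [1, 4]
Moving up and requests lie above → nearest above is min([12]) = 12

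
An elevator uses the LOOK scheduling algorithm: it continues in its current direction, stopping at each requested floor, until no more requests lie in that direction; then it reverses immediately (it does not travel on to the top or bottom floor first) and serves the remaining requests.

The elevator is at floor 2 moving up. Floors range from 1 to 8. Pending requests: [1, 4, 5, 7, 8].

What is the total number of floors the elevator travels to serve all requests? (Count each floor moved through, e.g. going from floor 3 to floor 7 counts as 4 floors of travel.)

Answer: 13

Derivation:
Start at floor 2 moving up, LOOK stop order: [4, 5, 7, 8, 1]
  2 → 4: |4-2| = 2, total = 2
  4 → 5: |5-4| = 1, total = 3
  5 → 7: |7-5| = 2, total = 5
  7 → 8: |8-7| = 1, total = 6
  8 → 1: |1-8| = 7, total = 13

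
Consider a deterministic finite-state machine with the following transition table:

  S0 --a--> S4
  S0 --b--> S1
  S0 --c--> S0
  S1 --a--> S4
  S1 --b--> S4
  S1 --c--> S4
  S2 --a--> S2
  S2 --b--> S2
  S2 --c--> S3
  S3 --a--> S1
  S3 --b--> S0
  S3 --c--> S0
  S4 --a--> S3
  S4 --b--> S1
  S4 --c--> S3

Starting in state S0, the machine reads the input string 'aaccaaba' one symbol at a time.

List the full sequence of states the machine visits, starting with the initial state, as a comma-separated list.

Answer: S0, S4, S3, S0, S0, S4, S3, S0, S4

Derivation:
Start: S0
  read 'a': S0 --a--> S4
  read 'a': S4 --a--> S3
  read 'c': S3 --c--> S0
  read 'c': S0 --c--> S0
  read 'a': S0 --a--> S4
  read 'a': S4 --a--> S3
  read 'b': S3 --b--> S0
  read 'a': S0 --a--> S4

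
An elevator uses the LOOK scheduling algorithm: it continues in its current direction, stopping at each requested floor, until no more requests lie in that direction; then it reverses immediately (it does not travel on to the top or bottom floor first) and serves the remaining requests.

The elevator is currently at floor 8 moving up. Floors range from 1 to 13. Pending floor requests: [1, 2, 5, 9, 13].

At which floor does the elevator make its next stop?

Current floor: 8, direction: up
Requests above: [9, 13]
Requests below: [1, 2, 5]
Moving up and requests lie above → nearest above is min([9, 13]) = 9

Answer: 9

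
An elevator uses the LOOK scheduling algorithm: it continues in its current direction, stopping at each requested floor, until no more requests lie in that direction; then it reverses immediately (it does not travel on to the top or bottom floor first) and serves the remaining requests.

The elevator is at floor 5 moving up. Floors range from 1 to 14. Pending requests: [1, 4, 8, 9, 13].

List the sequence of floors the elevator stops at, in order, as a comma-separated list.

Answer: 8, 9, 13, 4, 1

Derivation:
Current: 5, moving UP
Serve above first (ascending): [8, 9, 13]
Then reverse, serve below (descending): [4, 1]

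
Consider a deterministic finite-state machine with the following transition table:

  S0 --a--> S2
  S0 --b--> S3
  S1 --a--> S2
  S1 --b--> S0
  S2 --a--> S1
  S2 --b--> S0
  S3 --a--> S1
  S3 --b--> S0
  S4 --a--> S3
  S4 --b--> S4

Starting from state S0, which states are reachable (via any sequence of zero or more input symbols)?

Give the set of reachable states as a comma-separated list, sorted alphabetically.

BFS from S0:
  visit S0: S0--a-->S2 (new), S0--b-->S3 (new)
  visit S2: S2--a-->S1 (new), S2--b-->S0 (seen)
  visit S3: S3--a-->S1 (seen), S3--b-->S0 (seen)
  visit S1: S1--a-->S2 (seen), S1--b-->S0 (seen)

Answer: S0, S1, S2, S3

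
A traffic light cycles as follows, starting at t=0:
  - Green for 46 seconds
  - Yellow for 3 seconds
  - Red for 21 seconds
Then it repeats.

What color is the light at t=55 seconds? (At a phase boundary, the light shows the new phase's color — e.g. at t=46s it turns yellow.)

Answer: red

Derivation:
Cycle length = 46 + 3 + 21 = 70s
t = 55, phase_t = 55 mod 70 = 55
55 >= 49 → RED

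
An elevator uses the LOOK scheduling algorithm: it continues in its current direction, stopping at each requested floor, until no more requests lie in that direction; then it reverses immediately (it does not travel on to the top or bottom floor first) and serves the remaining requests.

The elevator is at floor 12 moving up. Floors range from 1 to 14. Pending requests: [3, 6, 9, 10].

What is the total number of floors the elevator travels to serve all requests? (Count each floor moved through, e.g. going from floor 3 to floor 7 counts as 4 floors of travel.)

Start at floor 12 moving up, LOOK stop order: [10, 9, 6, 3]
  12 → 10: |10-12| = 2, total = 2
  10 → 9: |9-10| = 1, total = 3
  9 → 6: |6-9| = 3, total = 6
  6 → 3: |3-6| = 3, total = 9

Answer: 9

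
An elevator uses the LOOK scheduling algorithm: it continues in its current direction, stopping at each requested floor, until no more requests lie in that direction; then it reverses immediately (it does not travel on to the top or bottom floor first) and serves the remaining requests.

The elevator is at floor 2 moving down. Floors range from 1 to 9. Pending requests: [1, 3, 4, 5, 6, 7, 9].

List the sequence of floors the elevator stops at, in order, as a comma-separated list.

Current: 2, moving DOWN
Serve below first (descending): [1]
Then reverse, serve above (ascending): [3, 4, 5, 6, 7, 9]

Answer: 1, 3, 4, 5, 6, 7, 9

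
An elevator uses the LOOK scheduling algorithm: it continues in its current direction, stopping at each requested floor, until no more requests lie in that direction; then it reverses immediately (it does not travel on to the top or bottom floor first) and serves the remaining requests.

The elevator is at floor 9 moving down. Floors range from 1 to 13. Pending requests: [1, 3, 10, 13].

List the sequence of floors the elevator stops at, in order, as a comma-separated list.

Current: 9, moving DOWN
Serve below first (descending): [3, 1]
Then reverse, serve above (ascending): [10, 13]

Answer: 3, 1, 10, 13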